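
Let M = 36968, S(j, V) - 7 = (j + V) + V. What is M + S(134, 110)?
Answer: 37329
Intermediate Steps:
S(j, V) = 7 + j + 2*V (S(j, V) = 7 + ((j + V) + V) = 7 + ((V + j) + V) = 7 + (j + 2*V) = 7 + j + 2*V)
M + S(134, 110) = 36968 + (7 + 134 + 2*110) = 36968 + (7 + 134 + 220) = 36968 + 361 = 37329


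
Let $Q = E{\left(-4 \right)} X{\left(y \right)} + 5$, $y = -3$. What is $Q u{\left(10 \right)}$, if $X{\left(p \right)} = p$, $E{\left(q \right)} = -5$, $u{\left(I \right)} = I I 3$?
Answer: $6000$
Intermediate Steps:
$u{\left(I \right)} = 3 I^{2}$ ($u{\left(I \right)} = I^{2} \cdot 3 = 3 I^{2}$)
$Q = 20$ ($Q = \left(-5\right) \left(-3\right) + 5 = 15 + 5 = 20$)
$Q u{\left(10 \right)} = 20 \cdot 3 \cdot 10^{2} = 20 \cdot 3 \cdot 100 = 20 \cdot 300 = 6000$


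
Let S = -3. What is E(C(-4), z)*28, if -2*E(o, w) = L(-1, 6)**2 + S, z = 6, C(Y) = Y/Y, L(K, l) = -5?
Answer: -308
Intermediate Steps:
C(Y) = 1
E(o, w) = -11 (E(o, w) = -((-5)**2 - 3)/2 = -(25 - 3)/2 = -1/2*22 = -11)
E(C(-4), z)*28 = -11*28 = -308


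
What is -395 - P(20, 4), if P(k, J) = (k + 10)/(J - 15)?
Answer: -4315/11 ≈ -392.27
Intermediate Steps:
P(k, J) = (10 + k)/(-15 + J)
-395 - P(20, 4) = -395 - (10 + 20)/(-15 + 4) = -395 - 30/(-11) = -395 - (-1)*30/11 = -395 - 1*(-30/11) = -395 + 30/11 = -4315/11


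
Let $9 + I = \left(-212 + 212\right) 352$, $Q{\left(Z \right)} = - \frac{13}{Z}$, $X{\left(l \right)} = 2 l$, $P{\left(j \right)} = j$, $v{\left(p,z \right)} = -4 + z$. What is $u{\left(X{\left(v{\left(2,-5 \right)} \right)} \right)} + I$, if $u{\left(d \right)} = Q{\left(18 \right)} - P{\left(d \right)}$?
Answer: $\frac{149}{18} \approx 8.2778$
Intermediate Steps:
$u{\left(d \right)} = - \frac{13}{18} - d$
$I = -9$ ($I = -9 + \left(-212 + 212\right) 352 = -9 + 0 \cdot 352 = -9 + 0 = -9$)
$u{\left(X{\left(v{\left(2,-5 \right)} \right)} \right)} + I = \left(- \frac{13}{18} - 2 \left(-4 - 5\right)\right) - 9 = \left(- \frac{13}{18} - 2 \left(-9\right)\right) - 9 = \left(- \frac{13}{18} - -18\right) - 9 = \left(- \frac{13}{18} + 18\right) - 9 = \frac{311}{18} - 9 = \frac{149}{18}$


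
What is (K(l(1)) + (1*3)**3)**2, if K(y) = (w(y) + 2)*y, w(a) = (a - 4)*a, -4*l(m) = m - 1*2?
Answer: 3045025/4096 ≈ 743.41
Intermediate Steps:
l(m) = 1/2 - m/4 (l(m) = -(m - 1*2)/4 = -(m - 2)/4 = -(-2 + m)/4 = 1/2 - m/4)
w(a) = a*(-4 + a) (w(a) = (-4 + a)*a = a*(-4 + a))
K(y) = y*(2 + y*(-4 + y)) (K(y) = (y*(-4 + y) + 2)*y = (2 + y*(-4 + y))*y = y*(2 + y*(-4 + y)))
(K(l(1)) + (1*3)**3)**2 = ((1/2 - 1/4*1)*(2 + (1/2 - 1/4*1)*(-4 + (1/2 - 1/4*1))) + (1*3)**3)**2 = ((1/2 - 1/4)*(2 + (1/2 - 1/4)*(-4 + (1/2 - 1/4))) + 3**3)**2 = ((2 + (-4 + 1/4)/4)/4 + 27)**2 = ((2 + (1/4)*(-15/4))/4 + 27)**2 = ((2 - 15/16)/4 + 27)**2 = ((1/4)*(17/16) + 27)**2 = (17/64 + 27)**2 = (1745/64)**2 = 3045025/4096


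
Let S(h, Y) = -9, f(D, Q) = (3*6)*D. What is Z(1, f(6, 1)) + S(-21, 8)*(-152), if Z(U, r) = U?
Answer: 1369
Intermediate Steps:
f(D, Q) = 18*D
Z(1, f(6, 1)) + S(-21, 8)*(-152) = 1 - 9*(-152) = 1 + 1368 = 1369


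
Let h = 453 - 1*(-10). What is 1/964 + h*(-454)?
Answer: -202634727/964 ≈ -2.1020e+5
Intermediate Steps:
h = 463 (h = 453 + 10 = 463)
1/964 + h*(-454) = 1/964 + 463*(-454) = 1/964 - 210202 = -202634727/964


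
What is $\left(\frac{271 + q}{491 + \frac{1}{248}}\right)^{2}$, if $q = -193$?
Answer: $\frac{374190336}{14827689361} \approx 0.025236$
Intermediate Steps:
$\left(\frac{271 + q}{491 + \frac{1}{248}}\right)^{2} = \left(\frac{271 - 193}{491 + \frac{1}{248}}\right)^{2} = \left(\frac{78}{491 + \frac{1}{248}}\right)^{2} = \left(\frac{78}{\frac{121769}{248}}\right)^{2} = \left(78 \cdot \frac{248}{121769}\right)^{2} = \left(\frac{19344}{121769}\right)^{2} = \frac{374190336}{14827689361}$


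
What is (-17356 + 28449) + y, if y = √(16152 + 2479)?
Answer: 11093 + √18631 ≈ 11230.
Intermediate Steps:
y = √18631 ≈ 136.50
(-17356 + 28449) + y = (-17356 + 28449) + √18631 = 11093 + √18631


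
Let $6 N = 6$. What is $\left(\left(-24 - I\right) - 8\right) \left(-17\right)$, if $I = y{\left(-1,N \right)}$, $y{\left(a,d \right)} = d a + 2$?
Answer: $561$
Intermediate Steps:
$N = 1$ ($N = \frac{1}{6} \cdot 6 = 1$)
$y{\left(a,d \right)} = 2 + a d$ ($y{\left(a,d \right)} = a d + 2 = 2 + a d$)
$I = 1$ ($I = 2 - 1 = 1$)
$\left(\left(-24 - I\right) - 8\right) \left(-17\right) = \left(\left(-24 - 1\right) - 8\right) \left(-17\right) = \left(-25 - 8\right) \left(-17\right) = \left(-33\right) \left(-17\right) = 561$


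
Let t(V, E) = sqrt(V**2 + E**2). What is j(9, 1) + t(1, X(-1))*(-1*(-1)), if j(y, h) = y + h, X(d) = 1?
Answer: 10 + sqrt(2) ≈ 11.414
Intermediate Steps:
t(V, E) = sqrt(E**2 + V**2)
j(y, h) = h + y
j(9, 1) + t(1, X(-1))*(-1*(-1)) = (1 + 9) + sqrt(1**2 + 1**2)*(-1*(-1)) = 10 + sqrt(1 + 1)*1 = 10 + sqrt(2)*1 = 10 + sqrt(2)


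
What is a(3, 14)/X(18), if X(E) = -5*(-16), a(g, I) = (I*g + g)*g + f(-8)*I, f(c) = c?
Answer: 23/80 ≈ 0.28750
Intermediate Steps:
a(g, I) = -8*I + g*(g + I*g) (a(g, I) = (I*g + g)*g - 8*I = (g + I*g)*g - 8*I = g*(g + I*g) - 8*I = -8*I + g*(g + I*g))
X(E) = 80
a(3, 14)/X(18) = (3**2 - 8*14 + 14*3**2)/80 = (9 - 112 + 14*9)*(1/80) = (9 - 112 + 126)*(1/80) = 23*(1/80) = 23/80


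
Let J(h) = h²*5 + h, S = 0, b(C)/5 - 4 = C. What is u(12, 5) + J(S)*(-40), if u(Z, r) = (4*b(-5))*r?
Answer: -100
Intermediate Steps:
b(C) = 20 + 5*C
u(Z, r) = -20*r (u(Z, r) = (4*(20 + 5*(-5)))*r = (4*(20 - 25))*r = (4*(-5))*r = -20*r)
J(h) = h + 5*h² (J(h) = 5*h² + h = h + 5*h²)
u(12, 5) + J(S)*(-40) = -20*5 + (0*(1 + 5*0))*(-40) = -100 + (0*(1 + 0))*(-40) = -100 + (0*1)*(-40) = -100 + 0*(-40) = -100 + 0 = -100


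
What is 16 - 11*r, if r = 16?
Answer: -160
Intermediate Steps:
16 - 11*r = 16 - 11*16 = 16 - 176 = -160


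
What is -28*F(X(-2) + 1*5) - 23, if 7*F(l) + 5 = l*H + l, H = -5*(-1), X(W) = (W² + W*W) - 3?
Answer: -243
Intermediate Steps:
X(W) = -3 + 2*W² (X(W) = (W² + W²) - 3 = 2*W² - 3 = -3 + 2*W²)
H = 5
F(l) = -5/7 + 6*l/7 (F(l) = -5/7 + (l*5 + l)/7 = -5/7 + (5*l + l)/7 = -5/7 + (6*l)/7 = -5/7 + 6*l/7)
-28*F(X(-2) + 1*5) - 23 = -28*(-5/7 + 6*((-3 + 2*(-2)²) + 1*5)/7) - 23 = -28*(-5/7 + 6*((-3 + 2*4) + 5)/7) - 23 = -28*(-5/7 + 6*((-3 + 8) + 5)/7) - 23 = -28*(-5/7 + 6*(5 + 5)/7) - 23 = -28*(-5/7 + (6/7)*10) - 23 = -28*(-5/7 + 60/7) - 23 = -28*55/7 - 23 = -220 - 23 = -243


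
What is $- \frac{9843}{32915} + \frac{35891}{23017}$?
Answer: $\frac{954795934}{757604555} \approx 1.2603$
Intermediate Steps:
$- \frac{9843}{32915} + \frac{35891}{23017} = \frac{954795934}{757604555}$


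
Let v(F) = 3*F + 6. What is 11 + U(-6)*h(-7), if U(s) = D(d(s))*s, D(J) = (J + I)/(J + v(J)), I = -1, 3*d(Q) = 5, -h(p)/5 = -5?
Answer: 59/19 ≈ 3.1053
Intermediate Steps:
v(F) = 6 + 3*F
h(p) = 25 (h(p) = -5*(-5) = 25)
d(Q) = 5/3 (d(Q) = (⅓)*5 = 5/3)
D(J) = (-1 + J)/(6 + 4*J) (D(J) = (J - 1)/(J + (6 + 3*J)) = (-1 + J)/(6 + 4*J))
U(s) = s/19 (U(s) = ((-1 + 5/3)/(2*(3 + 2*(5/3))))*s = ((½)*(⅔)/(3 + 10/3))*s = ((½)*(⅔)/(19/3))*s = ((½)*(3/19)*(⅔))*s = s/19)
11 + U(-6)*h(-7) = 11 + ((1/19)*(-6))*25 = 11 - 6/19*25 = 11 - 150/19 = 59/19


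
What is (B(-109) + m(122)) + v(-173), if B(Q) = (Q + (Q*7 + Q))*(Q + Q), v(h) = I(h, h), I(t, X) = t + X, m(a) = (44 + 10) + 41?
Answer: 213607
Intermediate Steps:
m(a) = 95 (m(a) = 54 + 41 = 95)
I(t, X) = X + t
v(h) = 2*h (v(h) = h + h = 2*h)
B(Q) = 18*Q² (B(Q) = (Q + (7*Q + Q))*(2*Q) = (Q + 8*Q)*(2*Q) = (9*Q)*(2*Q) = 18*Q²)
(B(-109) + m(122)) + v(-173) = (18*(-109)² + 95) + 2*(-173) = (18*11881 + 95) - 346 = (213858 + 95) - 346 = 213953 - 346 = 213607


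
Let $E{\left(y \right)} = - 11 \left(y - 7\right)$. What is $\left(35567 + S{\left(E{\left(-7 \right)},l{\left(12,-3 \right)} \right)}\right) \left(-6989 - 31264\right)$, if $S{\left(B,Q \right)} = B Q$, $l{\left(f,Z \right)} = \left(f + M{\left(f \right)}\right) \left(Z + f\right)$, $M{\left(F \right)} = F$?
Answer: $-2632992243$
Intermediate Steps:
$E{\left(y \right)} = 77 - 11 y$ ($E{\left(y \right)} = - 11 \left(-7 + y\right) = 77 - 11 y$)
$l{\left(f,Z \right)} = 2 f \left(Z + f\right)$ ($l{\left(f,Z \right)} = \left(f + f\right) \left(Z + f\right) = 2 f \left(Z + f\right)$)
$\left(35567 + S{\left(E{\left(-7 \right)},l{\left(12,-3 \right)} \right)}\right) \left(-6989 - 31264\right) = \left(35567 + \left(77 - -77\right) 2 \cdot 12 \left(-3 + 12\right)\right) \left(-6989 - 31264\right) = \left(35567 + \left(77 + 77\right) 2 \cdot 12 \cdot 9\right) \left(-38253\right) = \left(35567 + 154 \cdot 216\right) \left(-38253\right) = \left(35567 + 33264\right) \left(-38253\right) = 68831 \left(-38253\right) = -2632992243$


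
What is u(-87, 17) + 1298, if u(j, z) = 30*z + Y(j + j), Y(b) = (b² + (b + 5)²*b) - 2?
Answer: -4937532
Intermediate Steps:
Y(b) = -2 + b² + b*(5 + b)² (Y(b) = (b² + (5 + b)²*b) - 2 = (b² + b*(5 + b)²) - 2 = -2 + b² + b*(5 + b)²)
u(j, z) = -2 + 4*j² + 30*z + 2*j*(5 + 2*j)² (u(j, z) = 30*z + (-2 + (j + j)² + (j + j)*(5 + (j + j))²) = 30*z + (-2 + (2*j)² + (2*j)*(5 + 2*j)²) = 30*z + (-2 + 4*j² + 2*j*(5 + 2*j)²) = -2 + 4*j² + 30*z + 2*j*(5 + 2*j)²)
u(-87, 17) + 1298 = (-2 + 8*(-87)³ + 30*17 + 44*(-87)² + 50*(-87)) + 1298 = (-2 + 8*(-658503) + 510 + 44*7569 - 4350) + 1298 = (-2 - 5268024 + 510 + 333036 - 4350) + 1298 = -4938830 + 1298 = -4937532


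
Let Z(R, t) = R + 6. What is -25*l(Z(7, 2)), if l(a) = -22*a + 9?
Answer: 6925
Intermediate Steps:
Z(R, t) = 6 + R
l(a) = 9 - 22*a
-25*l(Z(7, 2)) = -25*(9 - 22*(6 + 7)) = -25*(9 - 22*13) = -25*(9 - 286) = -25*(-277) = 6925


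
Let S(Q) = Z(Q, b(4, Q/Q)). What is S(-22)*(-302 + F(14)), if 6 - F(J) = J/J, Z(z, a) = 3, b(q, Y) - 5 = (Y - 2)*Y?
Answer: -891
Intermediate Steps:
b(q, Y) = 5 + Y*(-2 + Y) (b(q, Y) = 5 + (Y - 2)*Y = 5 + (-2 + Y)*Y = 5 + Y*(-2 + Y))
S(Q) = 3
F(J) = 5 (F(J) = 6 - J/J = 6 - 1*1 = 6 - 1 = 5)
S(-22)*(-302 + F(14)) = 3*(-302 + 5) = 3*(-297) = -891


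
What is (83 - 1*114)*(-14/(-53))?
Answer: -434/53 ≈ -8.1887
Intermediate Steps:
(83 - 1*114)*(-14/(-53)) = (83 - 114)*(-14*(-1/53)) = -31*14/53 = -434/53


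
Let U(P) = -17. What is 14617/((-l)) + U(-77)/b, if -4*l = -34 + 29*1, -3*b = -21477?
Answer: -418572497/35795 ≈ -11694.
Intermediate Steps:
b = 7159 (b = -1/3*(-21477) = 7159)
l = 5/4 (l = -(-34 + 29*1)/4 = -(-34 + 29)/4 = -1/4*(-5) = 5/4 ≈ 1.2500)
14617/((-l)) + U(-77)/b = 14617/((-1*5/4)) - 17/7159 = 14617/(-5/4) - 17*1/7159 = 14617*(-4/5) - 17/7159 = -58468/5 - 17/7159 = -418572497/35795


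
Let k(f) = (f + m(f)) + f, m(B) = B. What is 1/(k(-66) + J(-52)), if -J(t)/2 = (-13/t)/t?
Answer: -104/20591 ≈ -0.0050507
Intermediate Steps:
J(t) = 26/t² (J(t) = -2*(-13/t)/t = -(-26)/t² = 26/t²)
k(f) = 3*f (k(f) = (f + f) + f = 2*f + f = 3*f)
1/(k(-66) + J(-52)) = 1/(3*(-66) + 26/(-52)²) = 1/(-198 + 26*(1/2704)) = 1/(-198 + 1/104) = 1/(-20591/104) = -104/20591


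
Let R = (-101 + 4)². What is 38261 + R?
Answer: 47670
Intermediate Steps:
R = 9409 (R = (-97)² = 9409)
38261 + R = 38261 + 9409 = 47670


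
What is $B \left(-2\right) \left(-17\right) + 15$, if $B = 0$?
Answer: $15$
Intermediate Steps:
$B \left(-2\right) \left(-17\right) + 15 = 0 \left(-2\right) \left(-17\right) + 15 = 0 \left(-17\right) + 15 = 0 + 15 = 15$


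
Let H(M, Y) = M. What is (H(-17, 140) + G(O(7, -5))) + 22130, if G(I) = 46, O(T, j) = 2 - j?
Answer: 22159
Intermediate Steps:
(H(-17, 140) + G(O(7, -5))) + 22130 = (-17 + 46) + 22130 = 29 + 22130 = 22159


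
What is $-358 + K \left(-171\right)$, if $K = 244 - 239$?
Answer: $-1213$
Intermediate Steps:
$K = 5$ ($K = 244 - 239 = 5$)
$-358 + K \left(-171\right) = -358 + 5 \left(-171\right) = -358 - 855 = -1213$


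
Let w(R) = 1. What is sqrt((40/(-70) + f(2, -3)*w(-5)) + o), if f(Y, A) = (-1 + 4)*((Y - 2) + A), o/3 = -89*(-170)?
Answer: sqrt(2223641)/7 ≈ 213.03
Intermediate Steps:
o = 45390 (o = 3*(-89*(-170)) = 3*15130 = 45390)
f(Y, A) = -6 + 3*A + 3*Y (f(Y, A) = 3*((-2 + Y) + A) = 3*(-2 + A + Y) = -6 + 3*A + 3*Y)
sqrt((40/(-70) + f(2, -3)*w(-5)) + o) = sqrt((40/(-70) + (-6 + 3*(-3) + 3*2)*1) + 45390) = sqrt((40*(-1/70) + (-6 - 9 + 6)*1) + 45390) = sqrt((-4/7 - 9*1) + 45390) = sqrt((-4/7 - 9) + 45390) = sqrt(-67/7 + 45390) = sqrt(317663/7) = sqrt(2223641)/7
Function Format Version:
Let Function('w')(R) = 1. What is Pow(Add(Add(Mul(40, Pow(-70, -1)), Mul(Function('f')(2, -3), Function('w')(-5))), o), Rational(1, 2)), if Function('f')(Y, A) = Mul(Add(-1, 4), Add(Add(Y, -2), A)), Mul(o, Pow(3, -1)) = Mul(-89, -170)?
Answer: Mul(Rational(1, 7), Pow(2223641, Rational(1, 2))) ≈ 213.03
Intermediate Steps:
o = 45390 (o = Mul(3, Mul(-89, -170)) = Mul(3, 15130) = 45390)
Function('f')(Y, A) = Add(-6, Mul(3, A), Mul(3, Y)) (Function('f')(Y, A) = Mul(3, Add(Add(-2, Y), A)) = Mul(3, Add(-2, A, Y)) = Add(-6, Mul(3, A), Mul(3, Y)))
Pow(Add(Add(Mul(40, Pow(-70, -1)), Mul(Function('f')(2, -3), Function('w')(-5))), o), Rational(1, 2)) = Pow(Add(Add(Mul(40, Pow(-70, -1)), Mul(Add(-6, Mul(3, -3), Mul(3, 2)), 1)), 45390), Rational(1, 2)) = Pow(Add(Add(Mul(40, Rational(-1, 70)), Mul(Add(-6, -9, 6), 1)), 45390), Rational(1, 2)) = Pow(Add(Add(Rational(-4, 7), Mul(-9, 1)), 45390), Rational(1, 2)) = Pow(Add(Add(Rational(-4, 7), -9), 45390), Rational(1, 2)) = Pow(Add(Rational(-67, 7), 45390), Rational(1, 2)) = Pow(Rational(317663, 7), Rational(1, 2)) = Mul(Rational(1, 7), Pow(2223641, Rational(1, 2)))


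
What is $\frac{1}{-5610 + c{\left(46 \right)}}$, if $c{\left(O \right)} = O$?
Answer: $- \frac{1}{5564} \approx -0.00017973$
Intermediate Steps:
$\frac{1}{-5610 + c{\left(46 \right)}} = \frac{1}{-5610 + 46} = \frac{1}{-5564} = - \frac{1}{5564}$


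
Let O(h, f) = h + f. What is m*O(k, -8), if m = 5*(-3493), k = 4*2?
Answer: 0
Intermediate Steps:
k = 8
O(h, f) = f + h
m = -17465
m*O(k, -8) = -17465*(-8 + 8) = -17465*0 = 0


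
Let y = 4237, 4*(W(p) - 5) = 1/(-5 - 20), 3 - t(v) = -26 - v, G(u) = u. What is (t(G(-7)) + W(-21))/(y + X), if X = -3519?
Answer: 2699/71800 ≈ 0.037591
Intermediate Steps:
t(v) = 29 + v (t(v) = 3 - (-26 - v) = 3 + (26 + v) = 29 + v)
W(p) = 499/100 (W(p) = 5 + 1/(4*(-5 - 20)) = 5 + (¼)/(-25) = 5 + (¼)*(-1/25) = 5 - 1/100 = 499/100)
(t(G(-7)) + W(-21))/(y + X) = ((29 - 7) + 499/100)/(4237 - 3519) = (22 + 499/100)/718 = (2699/100)*(1/718) = 2699/71800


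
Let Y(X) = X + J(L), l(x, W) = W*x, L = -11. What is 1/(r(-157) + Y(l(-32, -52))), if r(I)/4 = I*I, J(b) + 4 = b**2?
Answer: 1/100377 ≈ 9.9624e-6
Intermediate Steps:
J(b) = -4 + b**2
r(I) = 4*I**2 (r(I) = 4*(I*I) = 4*I**2)
Y(X) = 117 + X (Y(X) = X + (-4 + (-11)**2) = X + (-4 + 121) = X + 117 = 117 + X)
1/(r(-157) + Y(l(-32, -52))) = 1/(4*(-157)**2 + (117 - 52*(-32))) = 1/(4*24649 + (117 + 1664)) = 1/(98596 + 1781) = 1/100377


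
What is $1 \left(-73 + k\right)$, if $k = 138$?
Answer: $65$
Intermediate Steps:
$1 \left(-73 + k\right) = 1 \left(-73 + 138\right) = 1 \cdot 65 = 65$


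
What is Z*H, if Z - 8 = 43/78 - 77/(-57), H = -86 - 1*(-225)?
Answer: 2039825/1482 ≈ 1376.4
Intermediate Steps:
H = 139 (H = -86 + 225 = 139)
Z = 14675/1482 (Z = 8 + (43/78 - 77/(-57)) = 8 + (43*(1/78) - 77*(-1/57)) = 8 + (43/78 + 77/57) = 8 + 2819/1482 = 14675/1482 ≈ 9.9022)
Z*H = (14675/1482)*139 = 2039825/1482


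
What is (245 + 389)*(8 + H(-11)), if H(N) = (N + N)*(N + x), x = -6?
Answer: 242188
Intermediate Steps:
H(N) = 2*N*(-6 + N) (H(N) = (N + N)*(N - 6) = (2*N)*(-6 + N) = 2*N*(-6 + N))
(245 + 389)*(8 + H(-11)) = (245 + 389)*(8 + 2*(-11)*(-6 - 11)) = 634*(8 + 2*(-11)*(-17)) = 634*(8 + 374) = 634*382 = 242188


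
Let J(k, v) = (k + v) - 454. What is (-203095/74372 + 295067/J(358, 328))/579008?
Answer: 5474401221/2497595012608 ≈ 0.0021919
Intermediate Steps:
J(k, v) = -454 + k + v
(-203095/74372 + 295067/J(358, 328))/579008 = (-203095/74372 + 295067/(-454 + 358 + 328))/579008 = (-203095*1/74372 + 295067/232)*(1/579008) = (-203095/74372 + 295067*(1/232))*(1/579008) = (-203095/74372 + 295067/232)*(1/579008) = (5474401221/4313576)*(1/579008) = 5474401221/2497595012608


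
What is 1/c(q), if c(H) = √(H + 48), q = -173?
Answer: -I*√5/25 ≈ -0.089443*I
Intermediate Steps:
c(H) = √(48 + H)
1/c(q) = 1/(√(48 - 173)) = 1/(√(-125)) = 1/(5*I*√5) = -I*√5/25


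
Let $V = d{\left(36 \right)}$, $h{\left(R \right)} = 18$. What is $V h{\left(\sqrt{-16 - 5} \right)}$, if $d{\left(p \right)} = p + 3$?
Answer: $702$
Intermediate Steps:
$d{\left(p \right)} = 3 + p$
$V = 39$ ($V = 3 + 36 = 39$)
$V h{\left(\sqrt{-16 - 5} \right)} = 39 \cdot 18 = 702$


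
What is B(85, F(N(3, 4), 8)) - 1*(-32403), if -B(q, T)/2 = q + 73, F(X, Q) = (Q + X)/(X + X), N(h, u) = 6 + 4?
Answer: 32087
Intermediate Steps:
N(h, u) = 10
F(X, Q) = (Q + X)/(2*X) (F(X, Q) = (Q + X)/((2*X)) = (Q + X)*(1/(2*X)) = (Q + X)/(2*X))
B(q, T) = -146 - 2*q (B(q, T) = -2*(q + 73) = -2*(73 + q) = -146 - 2*q)
B(85, F(N(3, 4), 8)) - 1*(-32403) = (-146 - 2*85) - 1*(-32403) = (-146 - 170) + 32403 = -316 + 32403 = 32087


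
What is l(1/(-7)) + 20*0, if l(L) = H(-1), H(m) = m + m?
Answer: -2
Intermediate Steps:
H(m) = 2*m
l(L) = -2 (l(L) = 2*(-1) = -2)
l(1/(-7)) + 20*0 = -2 + 20*0 = -2 + 0 = -2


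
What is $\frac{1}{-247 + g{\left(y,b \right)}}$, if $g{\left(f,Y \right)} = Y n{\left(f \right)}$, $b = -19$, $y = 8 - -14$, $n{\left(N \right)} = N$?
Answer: $- \frac{1}{665} \approx -0.0015038$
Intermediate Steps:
$y = 22$ ($y = 8 + 14 = 22$)
$g{\left(f,Y \right)} = Y f$
$\frac{1}{-247 + g{\left(y,b \right)}} = \frac{1}{-247 - 418} = \frac{1}{-665} = - \frac{1}{665}$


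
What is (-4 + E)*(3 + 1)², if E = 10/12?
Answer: -152/3 ≈ -50.667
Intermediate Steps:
E = ⅚ (E = 10*(1/12) = ⅚ ≈ 0.83333)
(-4 + E)*(3 + 1)² = (-4 + ⅚)*(3 + 1)² = -19/6*4² = -19/6*16 = -152/3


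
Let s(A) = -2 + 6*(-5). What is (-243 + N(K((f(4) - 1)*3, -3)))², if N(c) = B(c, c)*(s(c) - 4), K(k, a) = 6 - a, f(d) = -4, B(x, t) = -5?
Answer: 3969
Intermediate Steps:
s(A) = -32 (s(A) = -2 - 30 = -32)
N(c) = 180 (N(c) = -5*(-32 - 4) = -5*(-36) = 180)
(-243 + N(K((f(4) - 1)*3, -3)))² = (-243 + 180)² = (-63)² = 3969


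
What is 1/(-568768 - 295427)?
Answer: -1/864195 ≈ -1.1571e-6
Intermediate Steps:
1/(-568768 - 295427) = 1/(-864195) = -1/864195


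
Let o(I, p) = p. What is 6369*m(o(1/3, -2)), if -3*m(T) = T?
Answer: 4246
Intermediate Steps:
m(T) = -T/3
6369*m(o(1/3, -2)) = 6369*(-⅓*(-2)) = 6369*(⅔) = 4246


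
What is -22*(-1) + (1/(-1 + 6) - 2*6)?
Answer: 51/5 ≈ 10.200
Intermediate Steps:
-22*(-1) + (1/(-1 + 6) - 2*6) = 22 + (1/5 - 12) = 22 - 59/5 = 51/5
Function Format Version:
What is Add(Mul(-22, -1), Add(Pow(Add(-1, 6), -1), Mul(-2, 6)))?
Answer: Rational(51, 5) ≈ 10.200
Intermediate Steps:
Add(Mul(-22, -1), Add(Pow(Add(-1, 6), -1), Mul(-2, 6))) = Add(22, Add(Pow(5, -1), -12)) = Add(22, Add(Rational(1, 5), -12)) = Add(22, Rational(-59, 5)) = Rational(51, 5)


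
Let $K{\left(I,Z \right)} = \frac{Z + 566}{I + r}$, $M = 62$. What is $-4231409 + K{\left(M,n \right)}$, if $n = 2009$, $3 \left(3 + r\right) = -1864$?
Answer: $- \frac{7138394708}{1687} \approx -4.2314 \cdot 10^{6}$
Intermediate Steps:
$r = - \frac{1873}{3}$ ($r = -3 + \frac{1}{3} \left(-1864\right) = -3 - \frac{1864}{3} = - \frac{1873}{3} \approx -624.33$)
$K{\left(I,Z \right)} = \frac{566 + Z}{- \frac{1873}{3} + I}$ ($K{\left(I,Z \right)} = \frac{Z + 566}{I - \frac{1873}{3}} = \frac{566 + Z}{- \frac{1873}{3} + I}$)
$-4231409 + K{\left(M,n \right)} = -4231409 + \frac{3 \left(566 + 2009\right)}{-1873 + 3 \cdot 62} = -4231409 + 3 \frac{1}{-1873 + 186} \cdot 2575 = -4231409 + 3 \frac{1}{-1687} \cdot 2575 = -4231409 + 3 \left(- \frac{1}{1687}\right) 2575 = -4231409 - \frac{7725}{1687} = - \frac{7138394708}{1687}$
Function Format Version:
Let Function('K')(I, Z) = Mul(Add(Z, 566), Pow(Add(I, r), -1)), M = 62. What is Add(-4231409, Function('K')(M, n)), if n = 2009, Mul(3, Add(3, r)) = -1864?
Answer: Rational(-7138394708, 1687) ≈ -4.2314e+6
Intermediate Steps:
r = Rational(-1873, 3) (r = Add(-3, Mul(Rational(1, 3), -1864)) = Add(-3, Rational(-1864, 3)) = Rational(-1873, 3) ≈ -624.33)
Function('K')(I, Z) = Mul(Pow(Add(Rational(-1873, 3), I), -1), Add(566, Z)) (Function('K')(I, Z) = Mul(Add(Z, 566), Pow(Add(I, Rational(-1873, 3)), -1)) = Mul(Add(566, Z), Pow(Add(Rational(-1873, 3), I), -1)) = Mul(Pow(Add(Rational(-1873, 3), I), -1), Add(566, Z)))
Add(-4231409, Function('K')(M, n)) = Add(-4231409, Mul(3, Pow(Add(-1873, Mul(3, 62)), -1), Add(566, 2009))) = Add(-4231409, Mul(3, Pow(Add(-1873, 186), -1), 2575)) = Add(-4231409, Mul(3, Pow(-1687, -1), 2575)) = Add(-4231409, Mul(3, Rational(-1, 1687), 2575)) = Add(-4231409, Rational(-7725, 1687)) = Rational(-7138394708, 1687)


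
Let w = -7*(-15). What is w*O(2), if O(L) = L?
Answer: 210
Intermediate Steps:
w = 105
w*O(2) = 105*2 = 210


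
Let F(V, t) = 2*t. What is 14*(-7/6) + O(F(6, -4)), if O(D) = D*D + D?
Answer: 119/3 ≈ 39.667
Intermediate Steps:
O(D) = D + D**2 (O(D) = D**2 + D = D + D**2)
14*(-7/6) + O(F(6, -4)) = 14*(-7/6) + (2*(-4))*(1 + 2*(-4)) = 14*(-7*1/6) - 8*(1 - 8) = 14*(-7/6) - 8*(-7) = -49/3 + 56 = 119/3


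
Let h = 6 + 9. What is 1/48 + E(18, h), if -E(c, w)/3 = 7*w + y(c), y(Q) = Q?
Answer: -17711/48 ≈ -368.98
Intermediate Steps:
h = 15
E(c, w) = -21*w - 3*c (E(c, w) = -3*(7*w + c) = -3*(c + 7*w) = -21*w - 3*c)
1/48 + E(18, h) = 1/48 + (-21*15 - 3*18) = 1/48 + (-315 - 54) = 1/48 - 369 = -17711/48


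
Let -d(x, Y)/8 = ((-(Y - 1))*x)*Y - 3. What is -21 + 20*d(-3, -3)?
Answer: -5301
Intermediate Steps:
d(x, Y) = 24 - 8*Y*x*(1 - Y) (d(x, Y) = -8*(((-(Y - 1))*x)*Y - 3) = -8*(((-(-1 + Y))*x)*Y - 3) = -8*(((1 - Y)*x)*Y - 3) = -8*((x*(1 - Y))*Y - 3) = -8*(Y*x*(1 - Y) - 3) = -8*(-3 + Y*x*(1 - Y)) = 24 - 8*Y*x*(1 - Y))
-21 + 20*d(-3, -3) = -21 + 20*(24 - 8*(-3)*(-3) + 8*(-3)*(-3)**2) = -21 + 20*(24 - 72 + 8*(-3)*9) = -21 + 20*(24 - 72 - 216) = -21 + 20*(-264) = -21 - 5280 = -5301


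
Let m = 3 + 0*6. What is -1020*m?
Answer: -3060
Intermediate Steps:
m = 3 (m = 3 + 0 = 3)
-1020*m = -1020*3 = -3060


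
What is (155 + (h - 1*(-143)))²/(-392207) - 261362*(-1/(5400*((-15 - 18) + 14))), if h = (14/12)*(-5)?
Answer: -13908260198/5030054775 ≈ -2.7650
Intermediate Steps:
h = -35/6 (h = (14*(1/12))*(-5) = (7/6)*(-5) = -35/6 ≈ -5.8333)
(155 + (h - 1*(-143)))²/(-392207) - 261362*(-1/(5400*((-15 - 18) + 14))) = (155 + (-35/6 - 1*(-143)))²/(-392207) - 261362*(-1/(5400*((-15 - 18) + 14))) = (155 + (-35/6 + 143))²*(-1/392207) - 261362*(-1/(5400*(-33 + 14))) = (155 + 823/6)²*(-1/392207) - 261362/(-19*72*(-75)) = (1753/6)²*(-1/392207) - 261362/((-1368*(-75))) = (3073009/36)*(-1/392207) - 261362/102600 = -3073009/14119452 - 261362*1/102600 = -3073009/14119452 - 130681/51300 = -13908260198/5030054775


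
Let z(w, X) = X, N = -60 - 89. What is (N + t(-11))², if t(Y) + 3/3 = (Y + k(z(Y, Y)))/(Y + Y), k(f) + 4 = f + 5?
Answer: 10751841/484 ≈ 22215.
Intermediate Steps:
N = -149
k(f) = 1 + f (k(f) = -4 + (f + 5) = -4 + (5 + f) = 1 + f)
t(Y) = -1 + (1 + 2*Y)/(2*Y) (t(Y) = -1 + (Y + (1 + Y))/(Y + Y) = -1 + (1 + 2*Y)/((2*Y)) = -1 + (1 + 2*Y)*(1/(2*Y)) = -1 + (1 + 2*Y)/(2*Y))
(N + t(-11))² = (-149 + (½)/(-11))² = (-149 + (½)*(-1/11))² = (-149 - 1/22)² = (-3279/22)² = 10751841/484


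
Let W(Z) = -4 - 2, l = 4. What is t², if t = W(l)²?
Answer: 1296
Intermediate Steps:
W(Z) = -6
t = 36 (t = (-6)² = 36)
t² = 36² = 1296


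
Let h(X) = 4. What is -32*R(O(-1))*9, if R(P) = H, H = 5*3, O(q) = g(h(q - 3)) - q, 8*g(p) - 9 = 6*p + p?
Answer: -4320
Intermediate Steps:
g(p) = 9/8 + 7*p/8 (g(p) = 9/8 + (6*p + p)/8 = 9/8 + (7*p)/8 = 9/8 + 7*p/8)
O(q) = 37/8 - q (O(q) = (9/8 + (7/8)*4) - q = (9/8 + 7/2) - q = 37/8 - q)
H = 15
R(P) = 15
-32*R(O(-1))*9 = -32*15*9 = -480*9 = -4320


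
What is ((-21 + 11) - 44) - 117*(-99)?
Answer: 11529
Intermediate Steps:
((-21 + 11) - 44) - 117*(-99) = (-10 - 44) + 11583 = -54 + 11583 = 11529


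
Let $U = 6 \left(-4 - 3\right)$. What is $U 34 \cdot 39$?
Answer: $-55692$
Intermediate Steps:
$U = -42$ ($U = 6 \left(-7\right) = -42$)
$U 34 \cdot 39 = \left(-42\right) 34 \cdot 39 = \left(-1428\right) 39 = -55692$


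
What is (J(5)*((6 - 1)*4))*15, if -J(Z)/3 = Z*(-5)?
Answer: 22500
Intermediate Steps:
J(Z) = 15*Z (J(Z) = -3*Z*(-5) = -(-15)*Z = 15*Z)
(J(5)*((6 - 1)*4))*15 = ((15*5)*((6 - 1)*4))*15 = (75*(5*4))*15 = (75*20)*15 = 1500*15 = 22500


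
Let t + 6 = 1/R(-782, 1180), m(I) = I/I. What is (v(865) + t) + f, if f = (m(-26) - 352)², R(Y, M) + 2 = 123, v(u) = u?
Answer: 15011261/121 ≈ 1.2406e+5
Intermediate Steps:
m(I) = 1
R(Y, M) = 121 (R(Y, M) = -2 + 123 = 121)
t = -725/121 (t = -6 + 1/121 = -725/121 ≈ -5.9917)
f = 123201 (f = (1 - 352)² = (-351)² = 123201)
(v(865) + t) + f = (865 - 725/121) + 123201 = 103940/121 + 123201 = 15011261/121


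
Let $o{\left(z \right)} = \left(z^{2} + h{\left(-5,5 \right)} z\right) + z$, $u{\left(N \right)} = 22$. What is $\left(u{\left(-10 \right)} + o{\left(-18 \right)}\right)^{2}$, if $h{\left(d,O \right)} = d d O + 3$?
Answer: $3904576$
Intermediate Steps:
$h{\left(d,O \right)} = 3 + O d^{2}$ ($h{\left(d,O \right)} = d^{2} O + 3 = O d^{2} + 3 = 3 + O d^{2}$)
$o{\left(z \right)} = z^{2} + 129 z$ ($o{\left(z \right)} = \left(z^{2} + \left(3 + 5 \left(-5\right)^{2}\right) z\right) + z = \left(z^{2} + \left(3 + 5 \cdot 25\right) z\right) + z = \left(z^{2} + \left(3 + 125\right) z\right) + z = \left(z^{2} + 128 z\right) + z = z^{2} + 129 z$)
$\left(u{\left(-10 \right)} + o{\left(-18 \right)}\right)^{2} = \left(22 - 18 \left(129 - 18\right)\right)^{2} = \left(22 - 1998\right)^{2} = \left(-1976\right)^{2} = 3904576$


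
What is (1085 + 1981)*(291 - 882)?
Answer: -1812006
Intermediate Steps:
(1085 + 1981)*(291 - 882) = 3066*(-591) = -1812006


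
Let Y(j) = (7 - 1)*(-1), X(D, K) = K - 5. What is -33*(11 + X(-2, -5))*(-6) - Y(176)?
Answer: 204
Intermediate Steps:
X(D, K) = -5 + K
Y(j) = -6 (Y(j) = 6*(-1) = -6)
-33*(11 + X(-2, -5))*(-6) - Y(176) = -33*(11 + (-5 - 5))*(-6) - 1*(-6) = -33*(11 - 10)*(-6) + 6 = -33*(-6) + 6 = 198 + 6 = 204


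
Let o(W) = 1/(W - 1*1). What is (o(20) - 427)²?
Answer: 65804544/361 ≈ 1.8228e+5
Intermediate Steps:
o(W) = 1/(-1 + W) (o(W) = 1/(W - 1) = 1/(-1 + W))
(o(20) - 427)² = (1/(-1 + 20) - 427)² = (1/19 - 427)² = (-8112/19)² = 65804544/361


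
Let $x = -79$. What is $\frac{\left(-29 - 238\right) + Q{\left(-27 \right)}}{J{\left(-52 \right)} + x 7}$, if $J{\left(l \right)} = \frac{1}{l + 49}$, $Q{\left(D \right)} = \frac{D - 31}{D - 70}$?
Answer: $\frac{77523}{161020} \approx 0.48145$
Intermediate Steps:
$Q{\left(D \right)} = \frac{-31 + D}{-70 + D}$
$J{\left(l \right)} = \frac{1}{49 + l}$
$\frac{\left(-29 - 238\right) + Q{\left(-27 \right)}}{J{\left(-52 \right)} + x 7} = \frac{\left(-29 - 238\right) + \frac{-31 - 27}{-70 - 27}}{\frac{1}{49 - 52} - 553} = \frac{\left(-29 - 238\right) + \frac{1}{-97} \left(-58\right)}{\frac{1}{-3} - 553} = \frac{-267 - - \frac{58}{97}}{- \frac{1}{3} - 553} = \frac{-267 + \frac{58}{97}}{- \frac{1660}{3}} = \left(- \frac{25841}{97}\right) \left(- \frac{3}{1660}\right) = \frac{77523}{161020}$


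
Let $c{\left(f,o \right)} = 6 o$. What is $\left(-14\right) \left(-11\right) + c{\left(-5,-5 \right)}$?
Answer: $124$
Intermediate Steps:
$\left(-14\right) \left(-11\right) + c{\left(-5,-5 \right)} = \left(-14\right) \left(-11\right) + 6 \left(-5\right) = 154 - 30 = 124$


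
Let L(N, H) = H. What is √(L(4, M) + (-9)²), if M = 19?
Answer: 10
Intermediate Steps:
√(L(4, M) + (-9)²) = √(19 + (-9)²) = √(19 + 81) = √100 = 10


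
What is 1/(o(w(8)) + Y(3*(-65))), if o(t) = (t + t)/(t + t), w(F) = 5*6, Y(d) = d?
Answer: -1/194 ≈ -0.0051546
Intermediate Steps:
w(F) = 30
o(t) = 1 (o(t) = (2*t)/((2*t)) = (2*t)*(1/(2*t)) = 1)
1/(o(w(8)) + Y(3*(-65))) = 1/(1 + 3*(-65)) = 1/(1 - 195) = 1/(-194) = -1/194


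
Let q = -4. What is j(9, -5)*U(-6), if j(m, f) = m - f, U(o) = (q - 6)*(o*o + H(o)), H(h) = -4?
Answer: -4480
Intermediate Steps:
U(o) = 40 - 10*o² (U(o) = (-4 - 6)*(o*o - 4) = -10*(o² - 4) = -10*(-4 + o²) = 40 - 10*o²)
j(9, -5)*U(-6) = (9 - 1*(-5))*(40 - 10*(-6)²) = (9 + 5)*(40 - 10*36) = 14*(40 - 360) = 14*(-320) = -4480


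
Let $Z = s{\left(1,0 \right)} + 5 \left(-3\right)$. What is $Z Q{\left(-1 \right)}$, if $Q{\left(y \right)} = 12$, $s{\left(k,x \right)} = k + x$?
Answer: $-168$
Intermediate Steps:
$Z = -14$ ($Z = \left(1 + 0\right) + 5 \left(-3\right) = 1 - 15 = -14$)
$Z Q{\left(-1 \right)} = \left(-14\right) 12 = -168$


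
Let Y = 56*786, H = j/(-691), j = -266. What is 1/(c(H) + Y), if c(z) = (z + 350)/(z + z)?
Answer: 19/844951 ≈ 2.2487e-5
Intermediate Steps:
H = 266/691 (H = -266/(-691) = -266*(-1/691) = 266/691 ≈ 0.38495)
c(z) = (350 + z)/(2*z) (c(z) = (350 + z)/((2*z)) = (350 + z)*(1/(2*z)) = (350 + z)/(2*z))
Y = 44016
1/(c(H) + Y) = 1/((350 + 266/691)/(2*(266/691)) + 44016) = 1/((½)*(691/266)*(242116/691) + 44016) = 1/(8647/19 + 44016) = 1/(844951/19) = 19/844951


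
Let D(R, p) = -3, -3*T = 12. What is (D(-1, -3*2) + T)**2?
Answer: 49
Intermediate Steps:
T = -4 (T = -1/3*12 = -4)
(D(-1, -3*2) + T)**2 = (-3 - 4)**2 = (-7)**2 = 49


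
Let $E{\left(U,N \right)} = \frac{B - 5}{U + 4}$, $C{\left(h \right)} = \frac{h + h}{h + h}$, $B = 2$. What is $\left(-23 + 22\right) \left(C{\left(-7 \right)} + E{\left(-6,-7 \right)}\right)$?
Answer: $- \frac{5}{2} \approx -2.5$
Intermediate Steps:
$C{\left(h \right)} = 1$ ($C{\left(h \right)} = \frac{2 h}{2 h} = 2 h \frac{1}{2 h} = 1$)
$E{\left(U,N \right)} = - \frac{3}{4 + U}$ ($E{\left(U,N \right)} = \frac{2 - 5}{U + 4} = - \frac{3}{4 + U}$)
$\left(-23 + 22\right) \left(C{\left(-7 \right)} + E{\left(-6,-7 \right)}\right) = \left(-23 + 22\right) \left(1 - \frac{3}{4 - 6}\right) = - (1 - \frac{3}{-2}) = - (1 - - \frac{3}{2}) = - (1 + \frac{3}{2}) = \left(-1\right) \frac{5}{2} = - \frac{5}{2}$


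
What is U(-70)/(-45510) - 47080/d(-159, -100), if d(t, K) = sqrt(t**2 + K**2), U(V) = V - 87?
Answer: 157/45510 - 47080*sqrt(35281)/35281 ≈ -250.65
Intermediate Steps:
U(V) = -87 + V
d(t, K) = sqrt(K**2 + t**2)
U(-70)/(-45510) - 47080/d(-159, -100) = (-87 - 70)/(-45510) - 47080/sqrt((-100)**2 + (-159)**2) = -157*(-1/45510) - 47080/sqrt(10000 + 25281) = 157/45510 - 47080*sqrt(35281)/35281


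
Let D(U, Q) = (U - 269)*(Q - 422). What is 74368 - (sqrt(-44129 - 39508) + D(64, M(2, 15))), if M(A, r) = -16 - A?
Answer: -15832 - 3*I*sqrt(9293) ≈ -15832.0 - 289.2*I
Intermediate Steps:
D(U, Q) = (-422 + Q)*(-269 + U) (D(U, Q) = (-269 + U)*(-422 + Q) = (-422 + Q)*(-269 + U))
74368 - (sqrt(-44129 - 39508) + D(64, M(2, 15))) = 74368 - (sqrt(-44129 - 39508) + (113518 - 422*64 - 269*(-16 - 1*2) + (-16 - 1*2)*64)) = 74368 - (sqrt(-83637) + (113518 - 27008 - 269*(-16 - 2) + (-16 - 2)*64)) = 74368 - (3*I*sqrt(9293) + (113518 - 27008 - 269*(-18) - 18*64)) = 74368 - (3*I*sqrt(9293) + (113518 - 27008 + 4842 - 1152)) = 74368 - (3*I*sqrt(9293) + 90200) = 74368 - (90200 + 3*I*sqrt(9293)) = 74368 + (-90200 - 3*I*sqrt(9293)) = -15832 - 3*I*sqrt(9293)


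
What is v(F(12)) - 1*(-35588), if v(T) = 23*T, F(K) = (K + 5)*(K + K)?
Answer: 44972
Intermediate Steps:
F(K) = 2*K*(5 + K) (F(K) = (5 + K)*(2*K) = 2*K*(5 + K))
v(F(12)) - 1*(-35588) = 23*(2*12*(5 + 12)) - 1*(-35588) = 23*(2*12*17) + 35588 = 23*408 + 35588 = 9384 + 35588 = 44972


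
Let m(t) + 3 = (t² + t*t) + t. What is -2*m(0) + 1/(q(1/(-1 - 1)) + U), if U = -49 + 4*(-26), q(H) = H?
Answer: 1840/307 ≈ 5.9935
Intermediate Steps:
U = -153 (U = -49 - 104 = -153)
m(t) = -3 + t + 2*t² (m(t) = -3 + ((t² + t*t) + t) = -3 + ((t² + t²) + t) = -3 + (2*t² + t) = -3 + (t + 2*t²) = -3 + t + 2*t²)
-2*m(0) + 1/(q(1/(-1 - 1)) + U) = -2*(-3 + 0 + 2*0²) + 1/(1/(-1 - 1) - 153) = -2*(-3 + 0 + 2*0) + 1/(1/(-2) - 153) = -2*(-3 + 0 + 0) + 1/(-½ - 153) = -2*(-3) + 1/(-307/2) = 6 - 2/307 = 1840/307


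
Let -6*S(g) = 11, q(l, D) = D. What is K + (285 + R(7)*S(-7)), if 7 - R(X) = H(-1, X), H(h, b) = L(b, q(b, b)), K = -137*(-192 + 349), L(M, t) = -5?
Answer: -21246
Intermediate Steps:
S(g) = -11/6 (S(g) = -1/6*11 = -11/6)
K = -21509 (K = -137*157 = -21509)
H(h, b) = -5
R(X) = 12 (R(X) = 7 - 1*(-5) = 7 + 5 = 12)
K + (285 + R(7)*S(-7)) = -21509 + (285 + 12*(-11/6)) = -21509 + (285 - 22) = -21509 + 263 = -21246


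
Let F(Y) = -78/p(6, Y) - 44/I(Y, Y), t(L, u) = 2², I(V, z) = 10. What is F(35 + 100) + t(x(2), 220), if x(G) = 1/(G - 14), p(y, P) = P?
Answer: -44/45 ≈ -0.97778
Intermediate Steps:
x(G) = 1/(-14 + G)
t(L, u) = 4
F(Y) = -22/5 - 78/Y (F(Y) = -78/Y - 44/10 = -78/Y - 44*⅒ = -78/Y - 22/5 = -22/5 - 78/Y)
F(35 + 100) + t(x(2), 220) = (-22/5 - 78/(35 + 100)) + 4 = (-22/5 - 78/135) + 4 = (-22/5 - 78*1/135) + 4 = (-22/5 - 26/45) + 4 = -224/45 + 4 = -44/45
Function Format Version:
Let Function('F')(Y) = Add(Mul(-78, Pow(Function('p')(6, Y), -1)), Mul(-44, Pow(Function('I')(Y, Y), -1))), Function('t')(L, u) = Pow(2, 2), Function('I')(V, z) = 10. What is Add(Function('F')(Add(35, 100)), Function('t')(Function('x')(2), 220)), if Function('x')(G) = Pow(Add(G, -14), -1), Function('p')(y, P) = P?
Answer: Rational(-44, 45) ≈ -0.97778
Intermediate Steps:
Function('x')(G) = Pow(Add(-14, G), -1)
Function('t')(L, u) = 4
Function('F')(Y) = Add(Rational(-22, 5), Mul(-78, Pow(Y, -1))) (Function('F')(Y) = Add(Mul(-78, Pow(Y, -1)), Mul(-44, Pow(10, -1))) = Add(Mul(-78, Pow(Y, -1)), Mul(-44, Rational(1, 10))) = Add(Mul(-78, Pow(Y, -1)), Rational(-22, 5)) = Add(Rational(-22, 5), Mul(-78, Pow(Y, -1))))
Add(Function('F')(Add(35, 100)), Function('t')(Function('x')(2), 220)) = Add(Add(Rational(-22, 5), Mul(-78, Pow(Add(35, 100), -1))), 4) = Add(Add(Rational(-22, 5), Mul(-78, Pow(135, -1))), 4) = Add(Add(Rational(-22, 5), Mul(-78, Rational(1, 135))), 4) = Add(Add(Rational(-22, 5), Rational(-26, 45)), 4) = Add(Rational(-224, 45), 4) = Rational(-44, 45)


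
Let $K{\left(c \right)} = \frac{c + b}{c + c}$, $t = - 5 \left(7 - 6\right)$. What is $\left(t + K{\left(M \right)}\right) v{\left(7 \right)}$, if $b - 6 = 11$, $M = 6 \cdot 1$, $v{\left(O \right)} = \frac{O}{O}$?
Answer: $- \frac{37}{12} \approx -3.0833$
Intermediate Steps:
$v{\left(O \right)} = 1$
$M = 6$
$b = 17$ ($b = 6 + 11 = 17$)
$t = -5$ ($t = \left(-5\right) 1 = -5$)
$K{\left(c \right)} = \frac{17 + c}{2 c}$ ($K{\left(c \right)} = \frac{c + 17}{c + c} = \frac{17 + c}{2 c}$)
$\left(t + K{\left(M \right)}\right) v{\left(7 \right)} = \left(-5 + \frac{17 + 6}{2 \cdot 6}\right) 1 = \left(-5 + \frac{1}{2} \cdot \frac{1}{6} \cdot 23\right) 1 = \left(-5 + \frac{23}{12}\right) 1 = \left(- \frac{37}{12}\right) 1 = - \frac{37}{12}$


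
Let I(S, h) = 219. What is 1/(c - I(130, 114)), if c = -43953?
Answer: -1/44172 ≈ -2.2639e-5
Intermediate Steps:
1/(c - I(130, 114)) = 1/(-43953 - 1*219) = 1/(-43953 - 219) = 1/(-44172) = -1/44172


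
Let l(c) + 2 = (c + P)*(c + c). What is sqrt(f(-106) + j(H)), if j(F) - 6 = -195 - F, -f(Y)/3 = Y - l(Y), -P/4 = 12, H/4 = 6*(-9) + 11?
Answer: sqrt(98239) ≈ 313.43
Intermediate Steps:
H = -172 (H = 4*(6*(-9) + 11) = 4*(-54 + 11) = 4*(-43) = -172)
P = -48 (P = -4*12 = -48)
l(c) = -2 + 2*c*(-48 + c) (l(c) = -2 + (c - 48)*(c + c) = -2 + (-48 + c)*(2*c) = -2 + 2*c*(-48 + c))
f(Y) = -6 - 291*Y + 6*Y**2 (f(Y) = -3*(Y - (-2 - 96*Y + 2*Y**2)) = -3*(Y + (2 - 2*Y**2 + 96*Y)) = -3*(2 - 2*Y**2 + 97*Y) = -6 - 291*Y + 6*Y**2)
j(F) = -189 - F (j(F) = 6 + (-195 - F) = -189 - F)
sqrt(f(-106) + j(H)) = sqrt((-6 - 291*(-106) + 6*(-106)**2) + (-189 - 1*(-172))) = sqrt((-6 + 30846 + 6*11236) + (-189 + 172)) = sqrt((-6 + 30846 + 67416) - 17) = sqrt(98256 - 17) = sqrt(98239)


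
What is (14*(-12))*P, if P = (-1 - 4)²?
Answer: -4200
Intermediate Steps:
P = 25 (P = (-5)² = 25)
(14*(-12))*P = (14*(-12))*25 = -168*25 = -4200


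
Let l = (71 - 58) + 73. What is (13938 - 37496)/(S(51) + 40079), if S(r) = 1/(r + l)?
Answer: -1613723/2745412 ≈ -0.58779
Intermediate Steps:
l = 86 (l = 13 + 73 = 86)
S(r) = 1/(86 + r) (S(r) = 1/(r + 86) = 1/(86 + r))
(13938 - 37496)/(S(51) + 40079) = (13938 - 37496)/(1/(86 + 51) + 40079) = -23558/(1/137 + 40079) = -23558/5490824/137 = -23558*137/5490824 = -1613723/2745412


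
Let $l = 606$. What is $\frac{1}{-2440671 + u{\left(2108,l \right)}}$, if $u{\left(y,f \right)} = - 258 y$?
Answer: $- \frac{1}{2984535} \approx -3.3506 \cdot 10^{-7}$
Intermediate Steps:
$\frac{1}{-2440671 + u{\left(2108,l \right)}} = \frac{1}{-2440671 - 543864} = \frac{1}{-2984535} = - \frac{1}{2984535}$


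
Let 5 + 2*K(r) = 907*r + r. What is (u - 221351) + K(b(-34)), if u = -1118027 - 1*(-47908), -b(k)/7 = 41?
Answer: -2843541/2 ≈ -1.4218e+6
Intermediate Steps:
b(k) = -287 (b(k) = -7*41 = -287)
u = -1070119 (u = -1118027 + 47908 = -1070119)
K(r) = -5/2 + 454*r (K(r) = -5/2 + (907*r + r)/2 = -5/2 + (908*r)/2 = -5/2 + 454*r)
(u - 221351) + K(b(-34)) = (-1070119 - 221351) + (-5/2 + 454*(-287)) = -1291470 + (-5/2 - 130298) = -1291470 - 260601/2 = -2843541/2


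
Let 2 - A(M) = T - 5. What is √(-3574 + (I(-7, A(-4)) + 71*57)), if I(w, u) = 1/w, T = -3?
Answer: √23170/7 ≈ 21.745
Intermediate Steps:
A(M) = 10 (A(M) = 2 - (-3 - 5) = 2 - 1*(-8) = 2 + 8 = 10)
I(w, u) = 1/w
√(-3574 + (I(-7, A(-4)) + 71*57)) = √(-3574 + (1/(-7) + 71*57)) = √(-3574 + (-⅐ + 4047)) = √(-3574 + 28328/7) = √(3310/7) = √23170/7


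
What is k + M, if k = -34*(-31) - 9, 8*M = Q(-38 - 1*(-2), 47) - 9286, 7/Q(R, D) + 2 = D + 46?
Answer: -12037/104 ≈ -115.74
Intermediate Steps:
Q(R, D) = 7/(44 + D) (Q(R, D) = 7/(-2 + (D + 46)) = 7/(-2 + (46 + D)) = 7/(44 + D))
M = -120717/104 (M = (7/(44 + 47) - 9286)/8 = (7/91 - 9286)/8 = (7*(1/91) - 9286)/8 = (1/13 - 9286)/8 = (1/8)*(-120717/13) = -120717/104 ≈ -1160.7)
k = 1045 (k = 1054 - 9 = 1045)
k + M = 1045 - 120717/104 = -12037/104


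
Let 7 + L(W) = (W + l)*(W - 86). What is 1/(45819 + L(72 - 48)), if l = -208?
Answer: 1/57220 ≈ 1.7476e-5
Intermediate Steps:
L(W) = -7 + (-208 + W)*(-86 + W) (L(W) = -7 + (W - 208)*(W - 86) = -7 + (-208 + W)*(-86 + W))
1/(45819 + L(72 - 48)) = 1/(45819 + (17881 + (72 - 48)² - 294*(72 - 48))) = 1/(45819 + (17881 + 24² - 294*24)) = 1/(45819 + (17881 + 576 - 7056)) = 1/(45819 + 11401) = 1/57220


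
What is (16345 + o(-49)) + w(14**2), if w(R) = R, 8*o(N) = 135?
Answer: 132463/8 ≈ 16558.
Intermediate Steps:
o(N) = 135/8 (o(N) = (1/8)*135 = 135/8)
(16345 + o(-49)) + w(14**2) = (16345 + 135/8) + 14**2 = 130895/8 + 196 = 132463/8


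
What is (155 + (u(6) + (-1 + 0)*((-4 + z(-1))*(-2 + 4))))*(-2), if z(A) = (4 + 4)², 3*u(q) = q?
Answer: -74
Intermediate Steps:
u(q) = q/3
z(A) = 64 (z(A) = 8² = 64)
(155 + (u(6) + (-1 + 0)*((-4 + z(-1))*(-2 + 4))))*(-2) = (155 + ((⅓)*6 + (-1 + 0)*((-4 + 64)*(-2 + 4))))*(-2) = (155 + (2 - 60*2))*(-2) = (155 + (2 - 1*120))*(-2) = (155 + (2 - 120))*(-2) = (155 - 118)*(-2) = 37*(-2) = -74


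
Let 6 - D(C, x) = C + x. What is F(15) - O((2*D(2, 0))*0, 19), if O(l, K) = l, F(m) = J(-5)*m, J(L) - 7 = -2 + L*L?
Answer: 450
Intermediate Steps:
D(C, x) = 6 - C - x (D(C, x) = 6 - (C + x) = 6 + (-C - x) = 6 - C - x)
J(L) = 5 + L² (J(L) = 7 + (-2 + L*L) = 7 + (-2 + L²) = 5 + L²)
F(m) = 30*m (F(m) = (5 + (-5)²)*m = (5 + 25)*m = 30*m)
F(15) - O((2*D(2, 0))*0, 19) = 30*15 - 2*(6 - 1*2 - 1*0)*0 = 450 - 2*(6 - 2 + 0)*0 = 450 - 2*4*0 = 450 - 8*0 = 450 - 1*0 = 450 + 0 = 450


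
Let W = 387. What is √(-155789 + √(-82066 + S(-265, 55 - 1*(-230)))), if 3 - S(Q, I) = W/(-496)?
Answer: √(-598852916 + 31*I*√1261788691)/62 ≈ 0.36289 + 394.7*I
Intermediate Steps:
S(Q, I) = 1875/496 (S(Q, I) = 3 - 387/(-496) = 3 - 387*(-1)/496 = 3 - 1*(-387/496) = 3 + 387/496 = 1875/496)
√(-155789 + √(-82066 + S(-265, 55 - 1*(-230)))) = √(-155789 + √(-82066 + 1875/496)) = √(-155789 + √(-40702861/496)) = √(-155789 + I*√1261788691/124)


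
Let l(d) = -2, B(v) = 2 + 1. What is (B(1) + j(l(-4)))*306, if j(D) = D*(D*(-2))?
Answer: -1530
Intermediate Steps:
B(v) = 3
j(D) = -2*D**2 (j(D) = D*(-2*D) = -2*D**2)
(B(1) + j(l(-4)))*306 = (3 - 2*(-2)**2)*306 = (3 - 2*4)*306 = (3 - 8)*306 = -5*306 = -1530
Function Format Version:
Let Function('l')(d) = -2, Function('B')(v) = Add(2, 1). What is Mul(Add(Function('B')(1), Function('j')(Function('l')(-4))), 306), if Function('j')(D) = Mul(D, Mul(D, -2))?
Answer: -1530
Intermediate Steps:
Function('B')(v) = 3
Function('j')(D) = Mul(-2, Pow(D, 2)) (Function('j')(D) = Mul(D, Mul(-2, D)) = Mul(-2, Pow(D, 2)))
Mul(Add(Function('B')(1), Function('j')(Function('l')(-4))), 306) = Mul(Add(3, Mul(-2, Pow(-2, 2))), 306) = Mul(Add(3, Mul(-2, 4)), 306) = Mul(Add(3, -8), 306) = Mul(-5, 306) = -1530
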